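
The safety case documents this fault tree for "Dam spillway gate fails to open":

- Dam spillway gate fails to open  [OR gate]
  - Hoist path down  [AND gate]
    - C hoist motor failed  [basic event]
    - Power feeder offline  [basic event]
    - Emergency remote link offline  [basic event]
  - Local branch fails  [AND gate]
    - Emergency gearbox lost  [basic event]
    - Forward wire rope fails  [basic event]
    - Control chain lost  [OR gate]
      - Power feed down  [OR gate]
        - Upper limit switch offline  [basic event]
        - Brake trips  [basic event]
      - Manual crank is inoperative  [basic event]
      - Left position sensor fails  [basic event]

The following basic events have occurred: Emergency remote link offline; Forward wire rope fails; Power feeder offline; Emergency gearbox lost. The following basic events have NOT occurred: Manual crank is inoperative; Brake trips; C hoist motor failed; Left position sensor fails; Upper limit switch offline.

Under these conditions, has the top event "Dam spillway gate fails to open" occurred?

Hoist path down [AND]: C hoist motor failed=not, Power feeder offline=occurs, Emergency remote link offline=occurs → not all inputs occur → does not occur.
Power feed down [OR]: Upper limit switch offline=not, Brake trips=not → no input occurs → does not occur.
Control chain lost [OR]: Power feed down=not, Manual crank is inoperative=not, Left position sensor fails=not → no input occurs → does not occur.
Local branch fails [AND]: Emergency gearbox lost=occurs, Forward wire rope fails=occurs, Control chain lost=not → not all inputs occur → does not occur.
Dam spillway gate fails to open [OR]: Hoist path down=not, Local branch fails=not → no input occurs → does not occur.

No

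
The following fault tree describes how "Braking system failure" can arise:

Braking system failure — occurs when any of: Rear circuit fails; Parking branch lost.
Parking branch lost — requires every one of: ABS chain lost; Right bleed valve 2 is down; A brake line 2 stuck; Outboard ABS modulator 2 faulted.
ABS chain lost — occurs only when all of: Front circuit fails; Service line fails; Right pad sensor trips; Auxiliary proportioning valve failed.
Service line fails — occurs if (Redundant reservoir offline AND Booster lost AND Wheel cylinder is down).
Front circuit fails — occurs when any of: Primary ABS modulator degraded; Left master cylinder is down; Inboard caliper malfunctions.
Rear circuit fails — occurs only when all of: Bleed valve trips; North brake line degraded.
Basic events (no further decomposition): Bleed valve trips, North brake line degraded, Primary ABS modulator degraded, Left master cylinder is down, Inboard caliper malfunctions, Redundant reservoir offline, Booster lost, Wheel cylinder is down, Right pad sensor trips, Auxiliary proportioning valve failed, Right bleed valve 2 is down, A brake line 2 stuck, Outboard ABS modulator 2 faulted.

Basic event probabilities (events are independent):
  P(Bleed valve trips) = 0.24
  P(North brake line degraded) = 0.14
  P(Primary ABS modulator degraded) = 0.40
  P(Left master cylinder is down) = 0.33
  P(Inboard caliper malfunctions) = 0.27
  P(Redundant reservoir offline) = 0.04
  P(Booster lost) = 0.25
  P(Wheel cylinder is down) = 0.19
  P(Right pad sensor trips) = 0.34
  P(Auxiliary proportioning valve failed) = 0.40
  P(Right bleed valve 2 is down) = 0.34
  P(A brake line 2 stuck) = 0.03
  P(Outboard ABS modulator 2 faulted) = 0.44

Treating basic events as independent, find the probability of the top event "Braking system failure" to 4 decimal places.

0.0336

P(Rear circuit fails) [AND] = 0.24 × 0.14 = 0.033600
P(Front circuit fails) [OR] = 1 − (1−0.40) × (1−0.33) × (1−0.27) = 0.706540
P(Service line fails) [AND] = 0.04 × 0.25 × 0.19 = 0.001900
P(ABS chain lost) [AND] = 0.706540 × 0.001900 × 0.34 × 0.40 = 0.000183
P(Parking branch lost) [AND] = 0.000183 × 0.34 × 0.03 × 0.44 = 0.000001
P(Braking system failure) [OR] = 1 − (1−0.033600) × (1−0.000001) = 0.033601
Rounded to 4 decimal places: P(Braking system failure) ≈ 0.0336.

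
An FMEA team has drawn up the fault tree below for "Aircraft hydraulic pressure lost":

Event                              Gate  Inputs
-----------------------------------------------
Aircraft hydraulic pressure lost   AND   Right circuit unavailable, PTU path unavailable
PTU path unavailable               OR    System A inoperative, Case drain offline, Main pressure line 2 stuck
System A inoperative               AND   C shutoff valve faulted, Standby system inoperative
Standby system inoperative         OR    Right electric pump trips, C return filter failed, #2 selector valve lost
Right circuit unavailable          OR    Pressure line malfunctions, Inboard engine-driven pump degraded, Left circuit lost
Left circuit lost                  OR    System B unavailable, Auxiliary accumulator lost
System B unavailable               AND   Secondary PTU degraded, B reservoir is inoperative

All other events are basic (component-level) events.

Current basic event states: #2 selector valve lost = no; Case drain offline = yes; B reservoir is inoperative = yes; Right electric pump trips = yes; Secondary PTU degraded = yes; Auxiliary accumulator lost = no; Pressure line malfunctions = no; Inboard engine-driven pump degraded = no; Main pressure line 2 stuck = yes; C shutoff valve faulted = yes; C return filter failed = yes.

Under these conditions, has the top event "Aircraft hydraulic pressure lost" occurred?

System B unavailable [AND]: Secondary PTU degraded=occurs, B reservoir is inoperative=occurs → all inputs occur → occurs.
Left circuit lost [OR]: System B unavailable=occurs, Auxiliary accumulator lost=not → at least one input occurs → occurs.
Right circuit unavailable [OR]: Pressure line malfunctions=not, Inboard engine-driven pump degraded=not, Left circuit lost=occurs → at least one input occurs → occurs.
Standby system inoperative [OR]: Right electric pump trips=occurs, C return filter failed=occurs, #2 selector valve lost=not → at least one input occurs → occurs.
System A inoperative [AND]: C shutoff valve faulted=occurs, Standby system inoperative=occurs → all inputs occur → occurs.
PTU path unavailable [OR]: System A inoperative=occurs, Case drain offline=occurs, Main pressure line 2 stuck=occurs → at least one input occurs → occurs.
Aircraft hydraulic pressure lost [AND]: Right circuit unavailable=occurs, PTU path unavailable=occurs → all inputs occur → occurs.

Yes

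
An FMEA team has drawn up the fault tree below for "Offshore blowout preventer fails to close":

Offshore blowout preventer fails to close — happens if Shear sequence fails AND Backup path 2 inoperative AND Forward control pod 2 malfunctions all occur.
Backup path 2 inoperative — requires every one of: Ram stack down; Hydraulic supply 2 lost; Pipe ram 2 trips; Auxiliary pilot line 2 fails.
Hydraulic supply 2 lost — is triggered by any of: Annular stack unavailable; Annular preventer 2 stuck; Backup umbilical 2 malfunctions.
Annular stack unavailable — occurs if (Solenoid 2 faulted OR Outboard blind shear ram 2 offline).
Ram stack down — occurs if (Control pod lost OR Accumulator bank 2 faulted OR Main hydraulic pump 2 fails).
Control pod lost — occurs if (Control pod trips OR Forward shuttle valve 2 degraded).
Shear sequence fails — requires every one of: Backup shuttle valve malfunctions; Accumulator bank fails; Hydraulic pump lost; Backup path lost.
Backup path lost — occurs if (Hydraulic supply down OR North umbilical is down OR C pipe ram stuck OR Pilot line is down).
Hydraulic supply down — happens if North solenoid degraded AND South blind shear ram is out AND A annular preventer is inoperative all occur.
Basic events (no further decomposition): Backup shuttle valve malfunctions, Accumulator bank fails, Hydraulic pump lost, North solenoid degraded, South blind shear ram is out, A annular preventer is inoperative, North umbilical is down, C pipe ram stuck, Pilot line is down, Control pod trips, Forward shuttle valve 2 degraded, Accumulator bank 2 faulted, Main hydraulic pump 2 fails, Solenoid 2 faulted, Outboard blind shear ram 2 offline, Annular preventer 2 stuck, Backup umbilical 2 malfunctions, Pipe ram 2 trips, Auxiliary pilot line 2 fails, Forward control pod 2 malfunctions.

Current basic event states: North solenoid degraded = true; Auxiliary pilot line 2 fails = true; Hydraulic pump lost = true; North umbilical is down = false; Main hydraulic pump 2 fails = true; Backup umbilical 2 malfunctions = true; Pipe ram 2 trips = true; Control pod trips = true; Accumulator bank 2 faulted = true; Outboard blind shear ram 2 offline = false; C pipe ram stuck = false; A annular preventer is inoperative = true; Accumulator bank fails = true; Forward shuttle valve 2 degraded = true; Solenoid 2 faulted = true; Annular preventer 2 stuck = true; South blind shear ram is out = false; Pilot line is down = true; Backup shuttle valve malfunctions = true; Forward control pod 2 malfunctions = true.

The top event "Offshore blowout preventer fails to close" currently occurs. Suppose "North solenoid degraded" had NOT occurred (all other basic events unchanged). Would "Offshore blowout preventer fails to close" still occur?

Counterfactual: set "North solenoid degraded" to not occurred.
Hydraulic supply down [AND]: North solenoid degraded=not, South blind shear ram is out=not, A annular preventer is inoperative=occurs → not all inputs occur → does not occur.
Backup path lost [OR]: Hydraulic supply down=not, North umbilical is down=not, C pipe ram stuck=not, Pilot line is down=occurs → at least one input occurs → occurs.
Shear sequence fails [AND]: Backup shuttle valve malfunctions=occurs, Accumulator bank fails=occurs, Hydraulic pump lost=occurs, Backup path lost=occurs → all inputs occur → occurs.
Control pod lost [OR]: Control pod trips=occurs, Forward shuttle valve 2 degraded=occurs → at least one input occurs → occurs.
Ram stack down [OR]: Control pod lost=occurs, Accumulator bank 2 faulted=occurs, Main hydraulic pump 2 fails=occurs → at least one input occurs → occurs.
Annular stack unavailable [OR]: Solenoid 2 faulted=occurs, Outboard blind shear ram 2 offline=not → at least one input occurs → occurs.
Hydraulic supply 2 lost [OR]: Annular stack unavailable=occurs, Annular preventer 2 stuck=occurs, Backup umbilical 2 malfunctions=occurs → at least one input occurs → occurs.
Backup path 2 inoperative [AND]: Ram stack down=occurs, Hydraulic supply 2 lost=occurs, Pipe ram 2 trips=occurs, Auxiliary pilot line 2 fails=occurs → all inputs occur → occurs.
Offshore blowout preventer fails to close [AND]: Shear sequence fails=occurs, Backup path 2 inoperative=occurs, Forward control pod 2 malfunctions=occurs → all inputs occur → occurs.

Yes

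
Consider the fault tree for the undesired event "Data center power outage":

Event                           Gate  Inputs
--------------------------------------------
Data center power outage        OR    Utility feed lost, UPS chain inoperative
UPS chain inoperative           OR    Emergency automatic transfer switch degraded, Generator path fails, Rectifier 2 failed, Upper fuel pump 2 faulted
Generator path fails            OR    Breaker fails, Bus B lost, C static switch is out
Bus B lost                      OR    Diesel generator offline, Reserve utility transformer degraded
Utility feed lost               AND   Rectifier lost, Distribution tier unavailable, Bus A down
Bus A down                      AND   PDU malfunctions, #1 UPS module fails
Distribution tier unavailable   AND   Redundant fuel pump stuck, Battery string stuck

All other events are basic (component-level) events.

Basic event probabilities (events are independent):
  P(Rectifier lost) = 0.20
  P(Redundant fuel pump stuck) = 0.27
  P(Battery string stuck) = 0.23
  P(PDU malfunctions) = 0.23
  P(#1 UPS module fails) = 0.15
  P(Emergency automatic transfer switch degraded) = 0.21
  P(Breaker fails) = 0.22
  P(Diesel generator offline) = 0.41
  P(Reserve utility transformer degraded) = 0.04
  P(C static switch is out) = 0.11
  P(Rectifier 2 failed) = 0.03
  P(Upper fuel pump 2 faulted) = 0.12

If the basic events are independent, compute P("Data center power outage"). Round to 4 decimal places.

P(Distribution tier unavailable) [AND] = 0.27 × 0.23 = 0.062100
P(Bus A down) [AND] = 0.23 × 0.15 = 0.034500
P(Utility feed lost) [AND] = 0.20 × 0.062100 × 0.034500 = 0.000428
P(Bus B lost) [OR] = 1 − (1−0.41) × (1−0.04) = 0.433600
P(Generator path fails) [OR] = 1 − (1−0.22) × (1−0.433600) × (1−0.11) = 0.606805
P(UPS chain inoperative) [OR] = 1 − (1−0.21) × (1−0.606805) × (1−0.03) × (1−0.12) = 0.734851
P(Data center power outage) [OR] = 1 − (1−0.000428) × (1−0.734851) = 0.734964
Rounded to 4 decimal places: P(Data center power outage) ≈ 0.7350.

0.7350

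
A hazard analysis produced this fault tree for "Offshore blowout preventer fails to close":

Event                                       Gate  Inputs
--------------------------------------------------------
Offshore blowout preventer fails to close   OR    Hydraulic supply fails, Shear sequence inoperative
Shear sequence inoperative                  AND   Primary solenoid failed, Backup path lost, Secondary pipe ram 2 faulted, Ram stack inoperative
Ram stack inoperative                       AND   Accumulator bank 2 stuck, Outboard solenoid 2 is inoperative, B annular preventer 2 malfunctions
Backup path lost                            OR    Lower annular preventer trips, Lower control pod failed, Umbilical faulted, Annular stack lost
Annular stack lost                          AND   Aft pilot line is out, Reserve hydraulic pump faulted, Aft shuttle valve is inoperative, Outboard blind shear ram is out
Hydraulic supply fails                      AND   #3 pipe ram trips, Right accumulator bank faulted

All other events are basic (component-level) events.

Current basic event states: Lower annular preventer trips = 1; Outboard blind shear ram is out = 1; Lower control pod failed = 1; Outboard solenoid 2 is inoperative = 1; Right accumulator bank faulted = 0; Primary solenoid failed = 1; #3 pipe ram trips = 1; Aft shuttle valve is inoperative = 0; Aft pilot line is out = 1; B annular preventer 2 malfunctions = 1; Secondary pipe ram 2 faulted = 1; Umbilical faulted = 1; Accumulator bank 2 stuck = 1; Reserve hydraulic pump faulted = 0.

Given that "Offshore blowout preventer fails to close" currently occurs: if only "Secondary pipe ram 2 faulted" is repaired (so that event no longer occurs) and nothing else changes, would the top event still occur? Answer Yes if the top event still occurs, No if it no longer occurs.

No

Counterfactual: set "Secondary pipe ram 2 faulted" to not occurred.
Hydraulic supply fails [AND]: #3 pipe ram trips=occurs, Right accumulator bank faulted=not → not all inputs occur → does not occur.
Annular stack lost [AND]: Aft pilot line is out=occurs, Reserve hydraulic pump faulted=not, Aft shuttle valve is inoperative=not, Outboard blind shear ram is out=occurs → not all inputs occur → does not occur.
Backup path lost [OR]: Lower annular preventer trips=occurs, Lower control pod failed=occurs, Umbilical faulted=occurs, Annular stack lost=not → at least one input occurs → occurs.
Ram stack inoperative [AND]: Accumulator bank 2 stuck=occurs, Outboard solenoid 2 is inoperative=occurs, B annular preventer 2 malfunctions=occurs → all inputs occur → occurs.
Shear sequence inoperative [AND]: Primary solenoid failed=occurs, Backup path lost=occurs, Secondary pipe ram 2 faulted=not, Ram stack inoperative=occurs → not all inputs occur → does not occur.
Offshore blowout preventer fails to close [OR]: Hydraulic supply fails=not, Shear sequence inoperative=not → no input occurs → does not occur.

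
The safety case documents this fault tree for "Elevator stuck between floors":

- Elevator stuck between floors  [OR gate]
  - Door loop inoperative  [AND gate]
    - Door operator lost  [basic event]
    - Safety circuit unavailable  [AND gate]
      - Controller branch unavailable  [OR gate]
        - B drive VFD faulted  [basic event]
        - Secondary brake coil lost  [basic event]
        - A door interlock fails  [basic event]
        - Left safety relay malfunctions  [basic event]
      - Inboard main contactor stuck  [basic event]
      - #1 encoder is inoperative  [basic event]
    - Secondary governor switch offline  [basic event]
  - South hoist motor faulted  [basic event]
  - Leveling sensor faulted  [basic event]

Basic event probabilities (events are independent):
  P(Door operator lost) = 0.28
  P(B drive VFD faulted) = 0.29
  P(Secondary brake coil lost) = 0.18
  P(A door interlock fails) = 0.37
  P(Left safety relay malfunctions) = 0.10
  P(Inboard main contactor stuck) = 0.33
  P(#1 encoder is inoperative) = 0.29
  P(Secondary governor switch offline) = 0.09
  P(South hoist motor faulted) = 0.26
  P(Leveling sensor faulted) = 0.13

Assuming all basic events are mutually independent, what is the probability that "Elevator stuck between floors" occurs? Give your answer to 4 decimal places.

P(Controller branch unavailable) [OR] = 1 − (1−0.29) × (1−0.18) × (1−0.37) × (1−0.10) = 0.669893
P(Safety circuit unavailable) [AND] = 0.669893 × 0.33 × 0.29 = 0.064109
P(Door loop inoperative) [AND] = 0.28 × 0.064109 × 0.09 = 0.001616
P(Elevator stuck between floors) [OR] = 1 − (1−0.001616) × (1−0.26) × (1−0.13) = 0.357240
Rounded to 4 decimal places: P(Elevator stuck between floors) ≈ 0.3572.

0.3572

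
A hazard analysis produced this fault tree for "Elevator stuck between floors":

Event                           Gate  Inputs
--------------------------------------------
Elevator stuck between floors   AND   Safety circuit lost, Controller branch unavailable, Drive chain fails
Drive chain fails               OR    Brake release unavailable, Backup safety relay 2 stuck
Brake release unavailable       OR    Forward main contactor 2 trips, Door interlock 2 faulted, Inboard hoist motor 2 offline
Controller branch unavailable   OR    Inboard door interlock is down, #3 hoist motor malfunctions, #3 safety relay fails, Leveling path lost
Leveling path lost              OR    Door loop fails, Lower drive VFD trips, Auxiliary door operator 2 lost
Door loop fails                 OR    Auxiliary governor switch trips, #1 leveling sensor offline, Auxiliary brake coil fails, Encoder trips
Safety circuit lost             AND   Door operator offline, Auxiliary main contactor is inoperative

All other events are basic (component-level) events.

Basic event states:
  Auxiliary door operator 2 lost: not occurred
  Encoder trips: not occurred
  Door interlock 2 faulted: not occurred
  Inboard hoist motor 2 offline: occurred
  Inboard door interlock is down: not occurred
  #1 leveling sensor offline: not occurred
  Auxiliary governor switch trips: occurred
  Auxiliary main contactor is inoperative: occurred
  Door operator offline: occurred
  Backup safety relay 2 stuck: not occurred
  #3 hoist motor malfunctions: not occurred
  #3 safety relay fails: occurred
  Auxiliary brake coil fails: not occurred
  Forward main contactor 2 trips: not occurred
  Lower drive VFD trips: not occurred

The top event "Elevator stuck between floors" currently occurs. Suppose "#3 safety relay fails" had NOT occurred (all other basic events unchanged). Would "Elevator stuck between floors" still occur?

Yes

Counterfactual: set "#3 safety relay fails" to not occurred.
Safety circuit lost [AND]: Door operator offline=occurs, Auxiliary main contactor is inoperative=occurs → all inputs occur → occurs.
Door loop fails [OR]: Auxiliary governor switch trips=occurs, #1 leveling sensor offline=not, Auxiliary brake coil fails=not, Encoder trips=not → at least one input occurs → occurs.
Leveling path lost [OR]: Door loop fails=occurs, Lower drive VFD trips=not, Auxiliary door operator 2 lost=not → at least one input occurs → occurs.
Controller branch unavailable [OR]: Inboard door interlock is down=not, #3 hoist motor malfunctions=not, #3 safety relay fails=not, Leveling path lost=occurs → at least one input occurs → occurs.
Brake release unavailable [OR]: Forward main contactor 2 trips=not, Door interlock 2 faulted=not, Inboard hoist motor 2 offline=occurs → at least one input occurs → occurs.
Drive chain fails [OR]: Brake release unavailable=occurs, Backup safety relay 2 stuck=not → at least one input occurs → occurs.
Elevator stuck between floors [AND]: Safety circuit lost=occurs, Controller branch unavailable=occurs, Drive chain fails=occurs → all inputs occur → occurs.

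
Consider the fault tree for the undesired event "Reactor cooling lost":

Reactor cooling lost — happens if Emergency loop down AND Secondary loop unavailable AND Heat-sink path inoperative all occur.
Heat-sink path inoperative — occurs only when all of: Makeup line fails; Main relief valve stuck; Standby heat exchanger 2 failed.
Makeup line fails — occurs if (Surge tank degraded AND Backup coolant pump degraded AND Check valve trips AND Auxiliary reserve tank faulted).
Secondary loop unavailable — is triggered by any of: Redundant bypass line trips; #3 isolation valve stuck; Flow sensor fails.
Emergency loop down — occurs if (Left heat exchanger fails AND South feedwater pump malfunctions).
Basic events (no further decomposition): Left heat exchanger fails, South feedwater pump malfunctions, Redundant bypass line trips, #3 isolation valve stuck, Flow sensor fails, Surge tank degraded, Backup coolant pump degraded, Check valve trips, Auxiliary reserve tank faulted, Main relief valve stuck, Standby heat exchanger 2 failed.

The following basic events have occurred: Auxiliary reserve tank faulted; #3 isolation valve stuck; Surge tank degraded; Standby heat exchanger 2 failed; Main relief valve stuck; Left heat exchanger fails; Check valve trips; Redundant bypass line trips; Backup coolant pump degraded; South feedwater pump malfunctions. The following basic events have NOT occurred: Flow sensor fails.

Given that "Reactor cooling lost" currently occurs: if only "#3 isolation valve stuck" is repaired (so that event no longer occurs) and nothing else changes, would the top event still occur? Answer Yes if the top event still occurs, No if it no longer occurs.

Yes

Counterfactual: set "#3 isolation valve stuck" to not occurred.
Emergency loop down [AND]: Left heat exchanger fails=occurs, South feedwater pump malfunctions=occurs → all inputs occur → occurs.
Secondary loop unavailable [OR]: Redundant bypass line trips=occurs, #3 isolation valve stuck=not, Flow sensor fails=not → at least one input occurs → occurs.
Makeup line fails [AND]: Surge tank degraded=occurs, Backup coolant pump degraded=occurs, Check valve trips=occurs, Auxiliary reserve tank faulted=occurs → all inputs occur → occurs.
Heat-sink path inoperative [AND]: Makeup line fails=occurs, Main relief valve stuck=occurs, Standby heat exchanger 2 failed=occurs → all inputs occur → occurs.
Reactor cooling lost [AND]: Emergency loop down=occurs, Secondary loop unavailable=occurs, Heat-sink path inoperative=occurs → all inputs occur → occurs.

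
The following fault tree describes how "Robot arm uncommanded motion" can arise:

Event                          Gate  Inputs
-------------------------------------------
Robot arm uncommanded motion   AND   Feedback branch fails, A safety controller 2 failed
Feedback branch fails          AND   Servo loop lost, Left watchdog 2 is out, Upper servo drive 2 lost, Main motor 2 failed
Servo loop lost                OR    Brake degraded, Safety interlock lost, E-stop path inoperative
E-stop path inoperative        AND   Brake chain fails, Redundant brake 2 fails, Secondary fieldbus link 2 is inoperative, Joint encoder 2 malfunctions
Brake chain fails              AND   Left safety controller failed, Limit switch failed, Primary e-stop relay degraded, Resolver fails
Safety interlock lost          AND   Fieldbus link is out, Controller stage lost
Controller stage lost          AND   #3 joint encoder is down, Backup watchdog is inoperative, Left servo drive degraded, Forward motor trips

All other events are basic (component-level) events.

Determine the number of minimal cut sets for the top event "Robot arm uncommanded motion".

Controller stage lost [AND]: one cut set from each child combined → 1 × 1 × 1 × 1 = 1 cut set(s).
Safety interlock lost [AND]: one cut set from each child combined → 1 × 1 = 1 cut set(s).
Brake chain fails [AND]: one cut set from each child combined → 1 × 1 × 1 × 1 = 1 cut set(s).
E-stop path inoperative [AND]: one cut set from each child combined → 1 × 1 × 1 × 1 = 1 cut set(s).
Servo loop lost [OR]: union of children's cut sets → 3 cut set(s).
Feedback branch fails [AND]: one cut set from each child combined → 3 × 1 × 1 × 1 = 3 cut set(s).
Robot arm uncommanded motion [AND]: one cut set from each child combined → 3 × 1 = 3 cut set(s).
Minimal cut sets: {A safety controller 2 failed, Brake degraded, Left watchdog 2 is out, Main motor 2 failed, Upper servo drive 2 lost}; {#3 joint encoder is down, A safety controller 2 failed, Backup watchdog is inoperative, Fieldbus link is out, Forward motor trips, Left servo drive degraded, Left watchdog 2 is out, Main motor 2 failed, Upper servo drive 2 lost}; {A safety controller 2 failed, Joint encoder 2 malfunctions, Left safety controller failed, Left watchdog 2 is out, Limit switch failed, Main motor 2 failed, Primary e-stop relay degraded, Redundant brake 2 fails, Resolver fails, Secondary fieldbus link 2 is inoperative, Upper servo drive 2 lost}.

3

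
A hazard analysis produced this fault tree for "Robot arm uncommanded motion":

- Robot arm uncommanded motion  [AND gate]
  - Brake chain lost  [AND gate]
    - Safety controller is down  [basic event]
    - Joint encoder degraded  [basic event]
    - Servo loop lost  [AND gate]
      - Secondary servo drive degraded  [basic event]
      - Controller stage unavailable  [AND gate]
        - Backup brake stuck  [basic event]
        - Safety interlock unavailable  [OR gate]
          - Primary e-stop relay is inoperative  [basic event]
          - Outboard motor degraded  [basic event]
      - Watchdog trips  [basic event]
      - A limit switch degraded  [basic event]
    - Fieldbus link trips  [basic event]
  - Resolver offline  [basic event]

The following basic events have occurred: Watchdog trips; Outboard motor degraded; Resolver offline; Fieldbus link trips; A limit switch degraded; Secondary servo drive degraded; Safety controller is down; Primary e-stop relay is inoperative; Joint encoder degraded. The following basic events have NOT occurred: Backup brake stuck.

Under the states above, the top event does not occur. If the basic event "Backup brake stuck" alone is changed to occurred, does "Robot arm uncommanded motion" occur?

Yes

Counterfactual: set "Backup brake stuck" to occurred.
Safety interlock unavailable [OR]: Primary e-stop relay is inoperative=occurs, Outboard motor degraded=occurs → at least one input occurs → occurs.
Controller stage unavailable [AND]: Backup brake stuck=occurs, Safety interlock unavailable=occurs → all inputs occur → occurs.
Servo loop lost [AND]: Secondary servo drive degraded=occurs, Controller stage unavailable=occurs, Watchdog trips=occurs, A limit switch degraded=occurs → all inputs occur → occurs.
Brake chain lost [AND]: Safety controller is down=occurs, Joint encoder degraded=occurs, Servo loop lost=occurs, Fieldbus link trips=occurs → all inputs occur → occurs.
Robot arm uncommanded motion [AND]: Brake chain lost=occurs, Resolver offline=occurs → all inputs occur → occurs.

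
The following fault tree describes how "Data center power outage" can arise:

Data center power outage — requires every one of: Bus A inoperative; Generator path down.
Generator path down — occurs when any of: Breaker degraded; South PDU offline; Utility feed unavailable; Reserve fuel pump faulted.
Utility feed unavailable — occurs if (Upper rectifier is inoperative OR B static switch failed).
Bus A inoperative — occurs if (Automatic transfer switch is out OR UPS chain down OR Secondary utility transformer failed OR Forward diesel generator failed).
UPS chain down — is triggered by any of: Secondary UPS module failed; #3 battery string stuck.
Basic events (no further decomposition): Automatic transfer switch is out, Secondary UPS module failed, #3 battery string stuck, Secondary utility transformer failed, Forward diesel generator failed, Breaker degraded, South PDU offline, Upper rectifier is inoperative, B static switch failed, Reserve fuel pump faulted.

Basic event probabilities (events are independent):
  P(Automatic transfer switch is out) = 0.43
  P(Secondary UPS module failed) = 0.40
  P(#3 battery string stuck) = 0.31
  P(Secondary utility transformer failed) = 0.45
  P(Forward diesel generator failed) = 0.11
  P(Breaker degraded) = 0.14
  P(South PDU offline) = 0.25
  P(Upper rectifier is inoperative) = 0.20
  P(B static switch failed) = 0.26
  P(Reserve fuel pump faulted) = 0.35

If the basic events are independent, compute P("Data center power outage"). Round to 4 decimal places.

0.6650

P(UPS chain down) [OR] = 1 − (1−0.40) × (1−0.31) = 0.586000
P(Bus A inoperative) [OR] = 1 − (1−0.43) × (1−0.586000) × (1−0.45) × (1−0.11) = 0.884488
P(Utility feed unavailable) [OR] = 1 − (1−0.20) × (1−0.26) = 0.408000
P(Generator path down) [OR] = 1 − (1−0.14) × (1−0.25) × (1−0.408000) × (1−0.35) = 0.751804
P(Data center power outage) [AND] = 0.884488 × 0.751804 = 0.664962
Rounded to 4 decimal places: P(Data center power outage) ≈ 0.6650.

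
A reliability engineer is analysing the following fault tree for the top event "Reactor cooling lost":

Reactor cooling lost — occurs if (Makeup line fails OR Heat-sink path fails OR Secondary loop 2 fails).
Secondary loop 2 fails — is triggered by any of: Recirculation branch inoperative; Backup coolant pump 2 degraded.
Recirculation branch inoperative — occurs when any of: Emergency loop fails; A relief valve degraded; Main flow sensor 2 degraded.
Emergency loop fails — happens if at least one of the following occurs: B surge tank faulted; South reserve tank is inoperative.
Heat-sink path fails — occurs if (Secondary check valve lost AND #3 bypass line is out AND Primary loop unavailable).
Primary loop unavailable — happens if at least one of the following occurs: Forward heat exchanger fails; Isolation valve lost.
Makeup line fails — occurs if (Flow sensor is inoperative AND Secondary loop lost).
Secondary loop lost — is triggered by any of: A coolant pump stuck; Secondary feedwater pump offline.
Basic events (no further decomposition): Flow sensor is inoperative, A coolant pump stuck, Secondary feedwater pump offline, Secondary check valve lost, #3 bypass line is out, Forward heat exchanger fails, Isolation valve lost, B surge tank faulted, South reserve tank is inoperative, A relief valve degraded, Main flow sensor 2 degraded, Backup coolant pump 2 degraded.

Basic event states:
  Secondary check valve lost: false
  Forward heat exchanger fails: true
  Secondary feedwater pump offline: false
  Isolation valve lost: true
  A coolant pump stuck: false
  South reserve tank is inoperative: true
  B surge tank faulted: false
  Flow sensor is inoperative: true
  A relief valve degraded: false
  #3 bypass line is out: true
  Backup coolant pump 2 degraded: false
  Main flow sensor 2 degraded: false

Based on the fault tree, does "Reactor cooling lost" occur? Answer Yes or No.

Secondary loop lost [OR]: A coolant pump stuck=not, Secondary feedwater pump offline=not → no input occurs → does not occur.
Makeup line fails [AND]: Flow sensor is inoperative=occurs, Secondary loop lost=not → not all inputs occur → does not occur.
Primary loop unavailable [OR]: Forward heat exchanger fails=occurs, Isolation valve lost=occurs → at least one input occurs → occurs.
Heat-sink path fails [AND]: Secondary check valve lost=not, #3 bypass line is out=occurs, Primary loop unavailable=occurs → not all inputs occur → does not occur.
Emergency loop fails [OR]: B surge tank faulted=not, South reserve tank is inoperative=occurs → at least one input occurs → occurs.
Recirculation branch inoperative [OR]: Emergency loop fails=occurs, A relief valve degraded=not, Main flow sensor 2 degraded=not → at least one input occurs → occurs.
Secondary loop 2 fails [OR]: Recirculation branch inoperative=occurs, Backup coolant pump 2 degraded=not → at least one input occurs → occurs.
Reactor cooling lost [OR]: Makeup line fails=not, Heat-sink path fails=not, Secondary loop 2 fails=occurs → at least one input occurs → occurs.

Yes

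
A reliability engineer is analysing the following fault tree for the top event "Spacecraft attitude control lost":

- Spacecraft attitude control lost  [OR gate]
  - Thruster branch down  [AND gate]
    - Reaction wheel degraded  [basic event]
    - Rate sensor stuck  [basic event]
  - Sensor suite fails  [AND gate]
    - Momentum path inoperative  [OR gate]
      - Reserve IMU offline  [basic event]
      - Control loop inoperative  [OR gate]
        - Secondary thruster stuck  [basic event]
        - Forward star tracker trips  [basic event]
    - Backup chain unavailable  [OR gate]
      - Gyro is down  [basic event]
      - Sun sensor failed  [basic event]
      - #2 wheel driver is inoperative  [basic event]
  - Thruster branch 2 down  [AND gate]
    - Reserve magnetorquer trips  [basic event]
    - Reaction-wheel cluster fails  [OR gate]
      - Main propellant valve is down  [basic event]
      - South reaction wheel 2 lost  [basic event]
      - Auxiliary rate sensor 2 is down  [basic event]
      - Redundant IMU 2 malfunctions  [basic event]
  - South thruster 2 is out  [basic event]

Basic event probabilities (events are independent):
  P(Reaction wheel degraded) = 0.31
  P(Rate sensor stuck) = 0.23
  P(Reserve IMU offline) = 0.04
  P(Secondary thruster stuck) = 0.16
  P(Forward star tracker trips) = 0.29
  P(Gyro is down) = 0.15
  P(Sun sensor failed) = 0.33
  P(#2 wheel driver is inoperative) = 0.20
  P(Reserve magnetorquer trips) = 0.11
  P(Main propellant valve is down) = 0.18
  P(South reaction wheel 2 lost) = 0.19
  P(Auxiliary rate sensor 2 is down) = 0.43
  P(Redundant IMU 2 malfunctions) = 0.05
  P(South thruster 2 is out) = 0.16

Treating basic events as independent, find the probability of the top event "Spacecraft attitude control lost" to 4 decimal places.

P(Thruster branch down) [AND] = 0.31 × 0.23 = 0.071300
P(Control loop inoperative) [OR] = 1 − (1−0.16) × (1−0.29) = 0.403600
P(Momentum path inoperative) [OR] = 1 − (1−0.04) × (1−0.403600) = 0.427456
P(Backup chain unavailable) [OR] = 1 − (1−0.15) × (1−0.33) × (1−0.20) = 0.544400
P(Sensor suite fails) [AND] = 0.427456 × 0.544400 = 0.232707
P(Reaction-wheel cluster fails) [OR] = 1 − (1−0.18) × (1−0.19) × (1−0.43) × (1−0.05) = 0.640336
P(Thruster branch 2 down) [AND] = 0.11 × 0.640336 = 0.070437
P(Spacecraft attitude control lost) [OR] = 1 − (1−0.071300) × (1−0.232707) × (1−0.070437) × (1−0.16) = 0.443590
Rounded to 4 decimal places: P(Spacecraft attitude control lost) ≈ 0.4436.

0.4436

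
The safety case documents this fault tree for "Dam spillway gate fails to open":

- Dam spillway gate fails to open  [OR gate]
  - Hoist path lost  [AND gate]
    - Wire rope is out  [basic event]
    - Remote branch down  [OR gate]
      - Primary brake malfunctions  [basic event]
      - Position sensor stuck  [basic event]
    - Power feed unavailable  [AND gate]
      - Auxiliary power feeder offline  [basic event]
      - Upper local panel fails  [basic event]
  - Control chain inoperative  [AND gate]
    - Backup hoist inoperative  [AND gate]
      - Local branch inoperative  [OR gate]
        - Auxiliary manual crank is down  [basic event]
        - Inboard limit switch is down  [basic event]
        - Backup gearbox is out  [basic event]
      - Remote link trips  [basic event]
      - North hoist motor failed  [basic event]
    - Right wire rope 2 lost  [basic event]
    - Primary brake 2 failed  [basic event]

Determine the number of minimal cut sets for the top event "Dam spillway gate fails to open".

5

Remote branch down [OR]: union of children's cut sets → 2 cut set(s).
Power feed unavailable [AND]: one cut set from each child combined → 1 × 1 = 1 cut set(s).
Hoist path lost [AND]: one cut set from each child combined → 1 × 2 × 1 = 2 cut set(s).
Local branch inoperative [OR]: union of children's cut sets → 3 cut set(s).
Backup hoist inoperative [AND]: one cut set from each child combined → 3 × 1 × 1 = 3 cut set(s).
Control chain inoperative [AND]: one cut set from each child combined → 3 × 1 × 1 = 3 cut set(s).
Dam spillway gate fails to open [OR]: union of children's cut sets → 5 cut set(s).
Minimal cut sets: {Auxiliary power feeder offline, Primary brake malfunctions, Upper local panel fails, Wire rope is out}; {Auxiliary power feeder offline, Position sensor stuck, Upper local panel fails, Wire rope is out}; {Auxiliary manual crank is down, North hoist motor failed, Primary brake 2 failed, Remote link trips, Right wire rope 2 lost}; {Inboard limit switch is down, North hoist motor failed, Primary brake 2 failed, Remote link trips, Right wire rope 2 lost}; {Backup gearbox is out, North hoist motor failed, Primary brake 2 failed, Remote link trips, Right wire rope 2 lost}.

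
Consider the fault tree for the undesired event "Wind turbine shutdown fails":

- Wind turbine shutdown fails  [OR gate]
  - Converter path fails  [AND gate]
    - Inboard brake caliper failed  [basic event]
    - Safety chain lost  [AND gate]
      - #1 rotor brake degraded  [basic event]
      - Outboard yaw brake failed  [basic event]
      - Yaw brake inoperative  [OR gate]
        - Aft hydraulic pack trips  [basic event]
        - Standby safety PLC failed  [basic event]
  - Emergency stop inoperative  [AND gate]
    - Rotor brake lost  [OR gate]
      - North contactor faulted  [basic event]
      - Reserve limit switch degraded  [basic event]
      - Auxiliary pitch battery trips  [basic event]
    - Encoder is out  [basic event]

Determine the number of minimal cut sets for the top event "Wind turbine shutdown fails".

5

Yaw brake inoperative [OR]: union of children's cut sets → 2 cut set(s).
Safety chain lost [AND]: one cut set from each child combined → 1 × 1 × 2 = 2 cut set(s).
Converter path fails [AND]: one cut set from each child combined → 1 × 2 = 2 cut set(s).
Rotor brake lost [OR]: union of children's cut sets → 3 cut set(s).
Emergency stop inoperative [AND]: one cut set from each child combined → 3 × 1 = 3 cut set(s).
Wind turbine shutdown fails [OR]: union of children's cut sets → 5 cut set(s).
Minimal cut sets: {#1 rotor brake degraded, Aft hydraulic pack trips, Inboard brake caliper failed, Outboard yaw brake failed}; {#1 rotor brake degraded, Inboard brake caliper failed, Outboard yaw brake failed, Standby safety PLC failed}; {Encoder is out, North contactor faulted}; {Encoder is out, Reserve limit switch degraded}; {Auxiliary pitch battery trips, Encoder is out}.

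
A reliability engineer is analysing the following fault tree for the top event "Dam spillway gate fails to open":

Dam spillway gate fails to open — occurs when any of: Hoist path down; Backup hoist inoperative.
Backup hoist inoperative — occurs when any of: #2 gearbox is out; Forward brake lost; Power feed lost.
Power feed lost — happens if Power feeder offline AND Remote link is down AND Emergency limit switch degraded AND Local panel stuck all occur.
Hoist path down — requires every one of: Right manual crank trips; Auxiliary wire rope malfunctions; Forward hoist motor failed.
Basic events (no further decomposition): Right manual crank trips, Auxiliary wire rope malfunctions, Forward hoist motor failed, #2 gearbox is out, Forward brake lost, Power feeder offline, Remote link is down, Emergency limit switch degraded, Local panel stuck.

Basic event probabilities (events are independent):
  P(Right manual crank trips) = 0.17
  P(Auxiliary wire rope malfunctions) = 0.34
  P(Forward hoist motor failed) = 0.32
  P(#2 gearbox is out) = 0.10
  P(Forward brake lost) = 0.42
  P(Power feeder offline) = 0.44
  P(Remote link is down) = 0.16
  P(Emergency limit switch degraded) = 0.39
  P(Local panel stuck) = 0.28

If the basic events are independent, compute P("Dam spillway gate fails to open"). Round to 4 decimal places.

0.4916

P(Hoist path down) [AND] = 0.17 × 0.34 × 0.32 = 0.018496
P(Power feed lost) [AND] = 0.44 × 0.16 × 0.39 × 0.28 = 0.007688
P(Backup hoist inoperative) [OR] = 1 − (1−0.10) × (1−0.42) × (1−0.007688) = 0.482013
P(Dam spillway gate fails to open) [OR] = 1 − (1−0.018496) × (1−0.482013) = 0.491594
Rounded to 4 decimal places: P(Dam spillway gate fails to open) ≈ 0.4916.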